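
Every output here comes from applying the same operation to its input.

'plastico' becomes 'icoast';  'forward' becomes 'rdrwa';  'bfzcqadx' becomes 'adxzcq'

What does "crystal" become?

alyst

In each case the input is transformed by: delete the first 2 characters, then move the first 3 characters to the end (rotate left by 3).
Applying both steps to "crystal": "ystal", then "alyst".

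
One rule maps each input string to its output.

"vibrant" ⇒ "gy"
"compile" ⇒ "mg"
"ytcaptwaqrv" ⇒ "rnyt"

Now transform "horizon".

mx

In each case the input is transformed by: shift every letter 2 places backward in the alphabet (wrapping around), then keep one character in every 3, starting at position 2 (positions 2nd, 5th, 8th, ...).
"horizon" → "fmpgxml" → "mx".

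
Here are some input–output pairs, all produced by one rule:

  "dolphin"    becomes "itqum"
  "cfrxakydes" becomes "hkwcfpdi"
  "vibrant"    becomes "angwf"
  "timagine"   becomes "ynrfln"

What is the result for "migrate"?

The transformation: delete the last 2 characters, then shift every letter 5 places forward in the alphabet (wrapping around).
Working it through for "migrate": intermediate "migra", final "rnlwf".
(Check on "vibrant": → "vibra" → "angwf" ✓)

rnlwf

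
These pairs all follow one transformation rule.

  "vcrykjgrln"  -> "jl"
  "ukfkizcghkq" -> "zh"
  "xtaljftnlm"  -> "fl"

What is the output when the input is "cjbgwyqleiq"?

Looking at the pairs, the operation is to delete the first 3 characters, then keep one character in every 3, starting at position 3 (positions 3rd, 6th, 9th, ...).
Working it through for "cjbgwyqleiq": intermediate "gwyqleiq", final "ye".

ye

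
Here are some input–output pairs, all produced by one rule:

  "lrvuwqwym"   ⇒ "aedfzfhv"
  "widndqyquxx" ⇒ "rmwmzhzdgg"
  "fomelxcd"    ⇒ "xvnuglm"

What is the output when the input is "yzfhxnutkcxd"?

ioqgwdctlgm

Rule — delete the first character, then shift every letter 9 places forward in the alphabet (wrapping around).
"yzfhxnutkcxd" → "ioqgwdctlgm".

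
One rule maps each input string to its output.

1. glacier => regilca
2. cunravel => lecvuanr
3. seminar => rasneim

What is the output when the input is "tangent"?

Looking at the pairs, the operation is to move the last character to the front, then take characters alternately from the front and the back (1st, last, 2nd, 2nd-last, ...).
"tangent" → "ttangen" → "tnteagn".

tnteagn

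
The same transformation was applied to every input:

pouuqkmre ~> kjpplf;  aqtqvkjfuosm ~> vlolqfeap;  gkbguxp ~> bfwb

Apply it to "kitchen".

fdox

Rule — delete the last 3 characters, then shift every letter 5 places backward in the alphabet (wrapping around).
"kitchen" → "kitc" → "fdox".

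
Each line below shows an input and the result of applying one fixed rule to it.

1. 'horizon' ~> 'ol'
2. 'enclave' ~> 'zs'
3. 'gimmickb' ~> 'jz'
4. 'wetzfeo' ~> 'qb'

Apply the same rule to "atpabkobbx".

mhy

The rule is to keep one character in every 3, starting at position 3 (positions 3rd, 6th, 9th, ...), then shift every letter 3 places backward in the alphabet (wrapping around).
Applying both steps to "atpabkobbx": "pkb", then "mhy".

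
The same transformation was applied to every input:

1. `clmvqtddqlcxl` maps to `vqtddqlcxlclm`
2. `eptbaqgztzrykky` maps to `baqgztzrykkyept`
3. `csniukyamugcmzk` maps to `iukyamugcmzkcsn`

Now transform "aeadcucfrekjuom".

dcucfrekjuomaea

Each output is the input with this applied: move the first 3 characters to the end (rotate left by 3).
Applying that to "aeadcucfrekjuom" gives "dcucfrekjuomaea".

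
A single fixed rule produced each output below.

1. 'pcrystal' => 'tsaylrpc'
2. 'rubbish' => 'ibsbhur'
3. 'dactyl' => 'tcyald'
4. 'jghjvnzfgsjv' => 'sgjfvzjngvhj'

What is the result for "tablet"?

The rule is to move the last 3 characters to the front (rotate right by 3), then take characters alternately from the front and the back (1st, last, 2nd, 2nd-last, ...).
Working it through for "tablet": intermediate "lettab", final "lbeatt".

lbeatt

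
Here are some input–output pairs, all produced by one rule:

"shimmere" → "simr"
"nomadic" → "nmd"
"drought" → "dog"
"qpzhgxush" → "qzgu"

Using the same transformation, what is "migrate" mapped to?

mga

The transformation: delete the last character, then keep every other character starting from the first (positions 1st, 3rd, 5th, ...).
Working it through for "migrate": intermediate "migrat", final "mga".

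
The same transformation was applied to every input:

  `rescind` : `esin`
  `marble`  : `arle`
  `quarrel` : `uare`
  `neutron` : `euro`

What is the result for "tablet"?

abet

The rule is to double every character, then keep one character in every 3, starting at position 3 (positions 3rd, 6th, 9th, ...).
For "tablet" the result is "abet".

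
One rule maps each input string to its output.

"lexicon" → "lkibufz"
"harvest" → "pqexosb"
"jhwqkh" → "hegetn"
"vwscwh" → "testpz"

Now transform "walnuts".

Each output is the input with this applied: move the last 2 characters to the front (rotate right by 2), then shift every letter 3 places backward in the alphabet (wrapping around).
Applying that to "walnuts" gives "qptxikr".
(Check on "jhwqkh": → "khjhwq" → "hegetn" ✓)

qptxikr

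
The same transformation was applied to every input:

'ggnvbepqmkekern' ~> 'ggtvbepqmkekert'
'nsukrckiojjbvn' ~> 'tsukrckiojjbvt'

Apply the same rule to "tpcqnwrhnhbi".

tpcqtwrhthbi

The pattern: replace every "n" with "t".
For "tpcqnwrhnhbi" the result is "tpcqtwrhthbi".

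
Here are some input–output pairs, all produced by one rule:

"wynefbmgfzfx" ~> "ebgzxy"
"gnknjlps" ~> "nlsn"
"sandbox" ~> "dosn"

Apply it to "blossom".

In each case the input is transformed by: move the first 3 characters to the end (rotate left by 3), then keep every other character starting from the first (positions 1st, 3rd, 5th, ...).
"blossom" → "ssomblo" → "sobo".

sobo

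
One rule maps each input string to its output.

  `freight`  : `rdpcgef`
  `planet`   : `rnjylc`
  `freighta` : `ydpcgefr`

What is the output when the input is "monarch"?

The rule is to shift every letter 2 places backward in the alphabet (wrapping around), then move the last character to the front.
"monarch" → "fkmlypa".

fkmlypa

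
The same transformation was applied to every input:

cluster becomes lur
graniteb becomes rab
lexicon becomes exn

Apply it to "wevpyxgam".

eva

The pattern: swap each adjacent pair of characters (1↔2, 3↔4, ...), then keep one character in every 3, starting at position 1 (positions 1st, 4th, 7th, ...).
Working it through for "wevpyxgam": intermediate "ewpvxyagm", final "eva".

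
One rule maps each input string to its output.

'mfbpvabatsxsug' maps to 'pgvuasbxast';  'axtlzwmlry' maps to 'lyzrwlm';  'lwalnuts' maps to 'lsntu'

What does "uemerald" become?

The pattern: delete the first 3 characters, then take characters alternately from the front and the back (1st, last, 2nd, 2nd-last, ...).
Starting from "uemerald": after the first operation, "erald"; after the second, "edrla".

edrla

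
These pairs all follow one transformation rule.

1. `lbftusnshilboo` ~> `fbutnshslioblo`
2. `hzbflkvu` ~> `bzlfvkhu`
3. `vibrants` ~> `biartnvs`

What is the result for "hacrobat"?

caorabht

Each output is the input with this applied: move the first character to the end, then swap each adjacent pair of characters (1↔2, 3↔4, ...).
"hacrobat" → "acrobath" → "caorabht".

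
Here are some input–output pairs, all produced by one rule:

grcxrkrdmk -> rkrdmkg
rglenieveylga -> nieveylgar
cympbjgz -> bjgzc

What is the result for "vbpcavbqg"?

avbqgv

Looking at the pairs, the operation is to move the first character to the end, then delete the first 3 characters.
Working it through for "vbpcavbqg": intermediate "bpcavbqgv", final "avbqgv".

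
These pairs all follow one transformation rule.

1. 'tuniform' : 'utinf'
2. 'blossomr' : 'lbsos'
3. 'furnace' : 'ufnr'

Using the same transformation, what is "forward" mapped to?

ofwr

The transformation: delete the last 3 characters, then swap each adjacent pair of characters (1↔2, 3↔4, ...).
For "forward", step one produces "forw"; step two turns that into "ofwr".
(Check on "blossomr": → "bloss" → "lbsos" ✓)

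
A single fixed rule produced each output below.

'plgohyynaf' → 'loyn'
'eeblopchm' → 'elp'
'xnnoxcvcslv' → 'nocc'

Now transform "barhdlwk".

ahl

Looking at the pairs, the operation is to delete the last 2 characters, then keep every other character starting from the second (positions 2nd, 4th, 6th, ...).
Working it through for "barhdlwk": intermediate "barhdl", final "ahl".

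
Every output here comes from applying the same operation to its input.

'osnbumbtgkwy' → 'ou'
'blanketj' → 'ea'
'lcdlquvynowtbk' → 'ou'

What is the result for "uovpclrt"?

Looking at the pairs, the operation is to swap the front and back halves of the string, then keep only the vowels.
Starting from "uovpclrt": after the first operation, "clrtuovp"; after the second, "uo".

uo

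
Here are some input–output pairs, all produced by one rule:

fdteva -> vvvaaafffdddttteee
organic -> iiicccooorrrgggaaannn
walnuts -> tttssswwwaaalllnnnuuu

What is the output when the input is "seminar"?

Looking at the pairs, the operation is to move the last 2 characters to the front (rotate right by 2), then repeat every character 3 times.
On "seminar": the first step gives "arsemin", and the second then gives "aaarrrssseeemmmiiinnn".

aaarrrssseeemmmiiinnn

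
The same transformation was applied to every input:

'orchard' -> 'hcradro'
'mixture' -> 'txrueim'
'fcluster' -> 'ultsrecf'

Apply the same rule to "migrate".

rgtaeim

Each output is the input with this applied: swap each adjacent pair of characters (1↔2, 3↔4, ...), then move the first 2 characters to the end (rotate left by 2).
On "migrate": the first step gives "imrgtae", and the second then gives "rgtaeim".
(Check on "fcluster": → "cfultsre" → "ultsrecf" ✓)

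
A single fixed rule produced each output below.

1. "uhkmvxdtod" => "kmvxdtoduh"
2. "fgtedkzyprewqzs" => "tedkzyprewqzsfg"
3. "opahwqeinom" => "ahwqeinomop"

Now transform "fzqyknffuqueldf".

qyknffuqueldffz

What's happening: move the first 2 characters to the end (rotate left by 2).
Applying that to "fzqyknffuqueldf" gives "qyknffuqueldffz".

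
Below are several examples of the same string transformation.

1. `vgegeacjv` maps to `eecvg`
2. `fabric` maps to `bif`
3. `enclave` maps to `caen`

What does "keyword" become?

yode

What's happening: move the first 2 characters to the end (rotate left by 2), then keep every other character starting from the first (positions 1st, 3rd, 5th, ...).
Applying both steps to "keyword": "ywordke", then "yode".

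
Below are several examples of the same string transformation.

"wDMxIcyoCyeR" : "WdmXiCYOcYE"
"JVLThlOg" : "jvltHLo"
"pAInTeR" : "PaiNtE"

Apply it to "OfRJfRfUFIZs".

Rule — flip the case of every letter, then delete the last character.
"OfRJfRfUFIZs" → "oFrjFrFufizS" → "oFrjFrFufiz".

oFrjFrFufiz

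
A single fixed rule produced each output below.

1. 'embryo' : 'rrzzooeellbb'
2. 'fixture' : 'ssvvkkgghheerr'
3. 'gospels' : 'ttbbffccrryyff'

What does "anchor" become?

nnaappuubbee

Looking at the pairs, the operation is to double every character, then shift every letter 13 places forward in the alphabet (wrapping around) — i.e. ROT13.
Applying both steps to "anchor": "aanncchhoorr", then "nnaappuubbee".
(Check on "fixture": → "ffiixxttuurree" → "ssvvkkgghheerr" ✓)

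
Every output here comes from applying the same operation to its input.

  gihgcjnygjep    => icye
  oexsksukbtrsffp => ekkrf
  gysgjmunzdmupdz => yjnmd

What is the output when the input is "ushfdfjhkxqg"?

In each case the input is transformed by: keep one character in every 3, starting at position 2 (positions 2nd, 5th, 8th, ...).
Doing the same to "ushfdfjhkxqg": "sdhq".

sdhq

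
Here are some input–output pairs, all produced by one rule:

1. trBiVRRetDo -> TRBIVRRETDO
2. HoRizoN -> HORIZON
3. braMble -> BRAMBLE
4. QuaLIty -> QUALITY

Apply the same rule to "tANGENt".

TANGENT

What's happening: convert every letter to uppercase.
On "tANGENt" that produces "TANGENT".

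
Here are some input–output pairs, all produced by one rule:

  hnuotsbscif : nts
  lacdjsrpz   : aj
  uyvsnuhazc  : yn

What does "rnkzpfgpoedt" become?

npp

In each case the input is transformed by: keep one character in every 3, starting at position 2 (positions 2nd, 5th, 8th, ...), then delete the last character.
Working it through for "rnkzpfgpoedt": intermediate "nppd", final "npp".
(Check on "hnuotsbscif": → "ntsf" → "nts" ✓)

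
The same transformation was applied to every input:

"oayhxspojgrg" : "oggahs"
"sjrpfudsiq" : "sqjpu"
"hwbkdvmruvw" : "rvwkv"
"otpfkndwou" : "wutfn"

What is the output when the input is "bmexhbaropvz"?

The pattern: keep every other character starting from the second (positions 2nd, 4th, 6th, ...), then move the first 3 characters to the end (rotate left by 3).
Applying both steps to "bmexhbaropvz": "mxbrpz", then "rpzmxb".

rpzmxb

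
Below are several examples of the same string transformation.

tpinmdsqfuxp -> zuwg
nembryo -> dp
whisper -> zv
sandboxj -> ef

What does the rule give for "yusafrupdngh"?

jiuy

The transformation: keep one character in every 3, starting at position 3 (positions 3rd, 6th, 9th, ...), then shift every letter 9 places backward in the alphabet (wrapping around).
Applying both steps to "yusafrupdngh": "srdh", then "jiuy".
(Check on "tpinmdsqfuxp": → "idfp" → "zuwg" ✓)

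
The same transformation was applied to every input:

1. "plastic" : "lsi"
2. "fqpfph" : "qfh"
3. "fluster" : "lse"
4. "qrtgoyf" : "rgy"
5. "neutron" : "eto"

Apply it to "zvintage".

vnae

The pattern: keep every other character starting from the second (positions 2nd, 4th, 6th, ...).
"zvintage" → "vnae".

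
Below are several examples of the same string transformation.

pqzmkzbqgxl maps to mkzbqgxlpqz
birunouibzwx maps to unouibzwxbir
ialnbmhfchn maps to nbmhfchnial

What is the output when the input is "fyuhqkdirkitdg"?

The pattern: move the first 3 characters to the end (rotate left by 3).
On "fyuhqkdirkitdg" that produces "hqkdirkitdgfyu".

hqkdirkitdgfyu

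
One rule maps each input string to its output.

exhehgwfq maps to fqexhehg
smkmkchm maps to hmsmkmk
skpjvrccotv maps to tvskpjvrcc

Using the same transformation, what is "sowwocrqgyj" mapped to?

yjsowwocrq

The pattern: move the last 3 characters to the front (rotate right by 3), then delete the first character.
Working it through for "sowwocrqgyj": intermediate "gyjsowwocrq", final "yjsowwocrq".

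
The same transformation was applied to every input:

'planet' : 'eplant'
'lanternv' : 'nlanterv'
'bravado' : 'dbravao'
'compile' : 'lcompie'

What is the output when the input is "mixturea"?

What's happening: move the last character to the front, then swap the first and last characters.
Applying both steps to "mixturea": "amixture", then "emixtura".
(Check on "planet": → "tplane" → "eplant" ✓)

emixtura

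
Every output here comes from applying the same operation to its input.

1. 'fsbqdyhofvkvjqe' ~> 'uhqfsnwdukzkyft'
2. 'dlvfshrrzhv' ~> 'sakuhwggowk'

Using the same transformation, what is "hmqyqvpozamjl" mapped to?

Looking at the pairs, the operation is to shift every letter 11 places backward in the alphabet (wrapping around).
Doing the same to "hmqyqvpozamjl": "wbfnfkedopbya".

wbfnfkedopbya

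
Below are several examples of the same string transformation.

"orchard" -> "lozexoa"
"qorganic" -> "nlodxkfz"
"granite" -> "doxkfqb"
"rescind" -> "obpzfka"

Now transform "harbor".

The rule is to shift every letter 3 places backward in the alphabet (wrapping around).
"harbor" → "exoylo".

exoylo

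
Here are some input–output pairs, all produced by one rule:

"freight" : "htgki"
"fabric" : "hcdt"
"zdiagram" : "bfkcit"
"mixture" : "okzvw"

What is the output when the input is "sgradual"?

uitcfw

The rule is to delete the last 2 characters, then shift every letter 2 places forward in the alphabet (wrapping around).
For "sgradual", step one produces "sgradu"; step two turns that into "uitcfw".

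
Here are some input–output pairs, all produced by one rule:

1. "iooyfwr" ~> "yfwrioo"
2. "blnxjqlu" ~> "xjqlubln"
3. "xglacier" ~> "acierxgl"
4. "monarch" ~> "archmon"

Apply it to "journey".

rneyjou

What's happening: move the first 3 characters to the end (rotate left by 3).
For "journey" the result is "rneyjou".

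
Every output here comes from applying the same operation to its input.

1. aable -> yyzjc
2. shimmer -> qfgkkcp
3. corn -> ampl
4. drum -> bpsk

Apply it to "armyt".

ypkwr

The rule is to shift every letter 2 places backward in the alphabet (wrapping around).
"armyt" → "ypkwr".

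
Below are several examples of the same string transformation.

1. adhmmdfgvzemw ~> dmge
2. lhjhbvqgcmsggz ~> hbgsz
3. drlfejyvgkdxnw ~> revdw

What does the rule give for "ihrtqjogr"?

hqg

Looking at the pairs, the operation is to keep one character in every 3, starting at position 2 (positions 2nd, 5th, 8th, ...).
Applying that to "ihrtqjogr" gives "hqg".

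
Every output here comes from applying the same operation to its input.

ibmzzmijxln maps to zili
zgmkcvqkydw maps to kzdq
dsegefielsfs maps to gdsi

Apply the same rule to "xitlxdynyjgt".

In each case the input is transformed by: keep one character in every 3, starting at position 1 (positions 1st, 4th, 7th, ...), then swap each adjacent pair of characters (1↔2, 3↔4, ...).
Starting from "xitlxdynyjgt": after the first operation, "xlyj"; after the second, "lxjy".

lxjy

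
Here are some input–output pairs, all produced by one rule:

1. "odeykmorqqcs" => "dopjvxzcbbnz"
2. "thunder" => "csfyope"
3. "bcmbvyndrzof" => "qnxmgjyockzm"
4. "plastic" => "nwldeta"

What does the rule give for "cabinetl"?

What's happening: shift every letter 11 places forward in the alphabet (wrapping around), then swap the first and last characters.
Starting from "cabinetl": after the first operation, "nlmtypew"; after the second, "wlmtypen".

wlmtypen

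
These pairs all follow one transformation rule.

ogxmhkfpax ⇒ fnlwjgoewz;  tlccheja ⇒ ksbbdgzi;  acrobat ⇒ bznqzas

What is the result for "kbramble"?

ajzqaldk

Looking at the pairs, the operation is to shift every letter 1 place backward in the alphabet (wrapping around), then swap each adjacent pair of characters (1↔2, 3↔4, ...).
Working it through for "kbramble": intermediate "jaqzlakd", final "ajzqaldk".
(Check on "tlccheja": → "skbbgdiz" → "ksbbdgzi" ✓)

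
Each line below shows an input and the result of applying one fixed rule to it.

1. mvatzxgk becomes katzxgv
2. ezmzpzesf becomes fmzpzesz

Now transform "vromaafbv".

The rule is to delete the first character, then swap the first and last characters.
Starting from "vromaafbv": after the first operation, "romaafbv"; after the second, "vomaafbr".

vomaafbr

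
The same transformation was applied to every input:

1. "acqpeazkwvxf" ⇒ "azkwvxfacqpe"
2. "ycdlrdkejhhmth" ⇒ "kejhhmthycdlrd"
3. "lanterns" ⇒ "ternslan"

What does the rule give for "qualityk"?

In each case the input is transformed by: move the last character to the front, then swap the front and back halves of the string.
Applying both steps to "qualityk": "kquality", then "litykqua".

litykqua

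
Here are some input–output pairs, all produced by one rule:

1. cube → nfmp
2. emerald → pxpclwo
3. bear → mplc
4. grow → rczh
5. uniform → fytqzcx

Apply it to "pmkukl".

Looking at the pairs, the operation is to shift every letter 11 places forward in the alphabet (wrapping around).
"pmkukl" → "axvfvw".

axvfvw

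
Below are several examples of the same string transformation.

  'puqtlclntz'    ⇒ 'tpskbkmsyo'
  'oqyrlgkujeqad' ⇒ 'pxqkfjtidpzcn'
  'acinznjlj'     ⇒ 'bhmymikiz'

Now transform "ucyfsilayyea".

bxerhkzxxdzt

Rule — shift every letter 1 place backward in the alphabet (wrapping around), then move the first character to the end.
On "ucyfsilayyea": the first step gives "tbxerhkzxxdz", and the second then gives "bxerhkzxxdzt".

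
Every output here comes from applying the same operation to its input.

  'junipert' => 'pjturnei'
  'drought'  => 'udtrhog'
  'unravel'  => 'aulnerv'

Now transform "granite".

ngertai

Rule — take characters alternately from the front and the back (1st, last, 2nd, 2nd-last, ...), then move the last character to the front.
"granite" → "ngertai".
(Check on "drought": → "dtrhogu" → "udtrhog" ✓)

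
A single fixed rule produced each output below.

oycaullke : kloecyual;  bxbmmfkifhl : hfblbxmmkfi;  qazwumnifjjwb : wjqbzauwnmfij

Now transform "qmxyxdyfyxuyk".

What's happening: move the last 3 characters to the front (rotate right by 3), then swap each adjacent pair of characters (1↔2, 3↔4, ...).
On "qmxyxdyfyxuyk": the first step gives "uykqmxyxdyfyx", and the second then gives "yuqkxmxyydyfx".

yuqkxmxyydyfx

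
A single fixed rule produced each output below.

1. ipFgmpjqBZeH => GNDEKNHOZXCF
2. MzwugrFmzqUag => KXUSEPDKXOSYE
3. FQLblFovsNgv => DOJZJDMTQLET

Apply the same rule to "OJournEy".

MHMSPLCW

Rule — shift every letter 2 places backward in the alphabet (wrapping around), then convert every letter to uppercase.
Starting from "OJournEy": after the first operation, "MHmsplCw"; after the second, "MHMSPLCW".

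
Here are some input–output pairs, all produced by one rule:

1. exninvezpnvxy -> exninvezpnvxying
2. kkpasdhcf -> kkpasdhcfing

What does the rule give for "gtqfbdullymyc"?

gtqfbdullymycing

Looking at the pairs, the operation is to append "ing".
On "gtqfbdullymyc" that produces "gtqfbdullymycing".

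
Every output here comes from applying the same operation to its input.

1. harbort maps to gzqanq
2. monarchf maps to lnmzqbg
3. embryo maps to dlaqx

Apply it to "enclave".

dmbkzu

In each case the input is transformed by: shift every letter 1 place backward in the alphabet (wrapping around), then delete the last character.
Doing the same to "enclave": "dmbkzu".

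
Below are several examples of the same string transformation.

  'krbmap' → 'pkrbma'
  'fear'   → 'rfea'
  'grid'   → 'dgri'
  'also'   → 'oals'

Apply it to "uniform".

The rule is to move the last character to the front.
So "uniform" becomes "munifor".

munifor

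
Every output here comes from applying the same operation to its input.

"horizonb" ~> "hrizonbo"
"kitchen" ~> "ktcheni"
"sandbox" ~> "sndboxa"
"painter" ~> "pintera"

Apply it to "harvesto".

hrvestoa

The rule is to move the first character to the end, then swap the first and last characters.
Starting from "harvesto": after the first operation, "arvestoh"; after the second, "hrvestoa".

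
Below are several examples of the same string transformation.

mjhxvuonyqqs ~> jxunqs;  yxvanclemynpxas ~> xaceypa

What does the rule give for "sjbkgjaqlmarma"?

jkjqmra

Each output is the input with this applied: keep every other character starting from the second (positions 2nd, 4th, 6th, ...).
For "sjbkgjaqlmarma" the result is "jkjqmra".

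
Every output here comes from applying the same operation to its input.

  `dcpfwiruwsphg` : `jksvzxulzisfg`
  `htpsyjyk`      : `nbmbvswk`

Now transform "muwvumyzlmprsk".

What's happening: reverse the string, then shift every letter 3 places forward in the alphabet (wrapping around).
Applying both steps to "muwvumyzlmprsk": "ksrpmlzymuvwum", then "nvuspocbpxyzxp".

nvuspocbpxyzxp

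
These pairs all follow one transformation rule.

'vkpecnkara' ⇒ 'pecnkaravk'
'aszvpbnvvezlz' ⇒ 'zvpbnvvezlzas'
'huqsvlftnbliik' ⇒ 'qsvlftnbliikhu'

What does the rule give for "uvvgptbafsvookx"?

vgptbafsvookxuv

In each case the input is transformed by: move the first 2 characters to the end (rotate left by 2).
So "uvvgptbafsvookx" becomes "vgptbafsvookxuv".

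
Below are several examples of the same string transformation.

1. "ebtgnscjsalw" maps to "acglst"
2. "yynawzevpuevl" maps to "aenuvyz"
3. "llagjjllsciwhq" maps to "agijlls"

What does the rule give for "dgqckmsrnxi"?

The transformation: sort the characters into alphabetical order, then keep every other character starting from the first (positions 1st, 3rd, 5th, ...).
For "dgqckmsrnxi", step one produces "cdgikmnqrsx"; step two turns that into "cgknrx".

cgknrx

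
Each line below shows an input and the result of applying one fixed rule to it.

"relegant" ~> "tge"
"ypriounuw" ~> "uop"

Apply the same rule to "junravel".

The rule is to keep one character in every 3, starting at position 2 (positions 2nd, 5th, 8th, ...), then reverse the string.
Starting from "junravel": after the first operation, "ual"; after the second, "lau".

lau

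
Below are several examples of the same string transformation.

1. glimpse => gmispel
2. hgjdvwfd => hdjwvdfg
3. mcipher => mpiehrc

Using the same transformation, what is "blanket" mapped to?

bnaektl

Looking at the pairs, the operation is to swap each adjacent pair of characters (1↔2, 3↔4, ...), then move the first character to the end.
On "blanket": the first step gives "lbnaekt", and the second then gives "bnaektl".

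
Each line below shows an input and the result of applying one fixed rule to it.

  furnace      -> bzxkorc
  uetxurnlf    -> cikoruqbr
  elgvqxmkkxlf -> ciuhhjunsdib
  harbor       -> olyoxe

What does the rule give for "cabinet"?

Rule — shift every letter 3 places backward in the alphabet (wrapping around), then reverse the string.
Working it through for "cabinet": intermediate "zxyfkbq", final "qbkfyxz".

qbkfyxz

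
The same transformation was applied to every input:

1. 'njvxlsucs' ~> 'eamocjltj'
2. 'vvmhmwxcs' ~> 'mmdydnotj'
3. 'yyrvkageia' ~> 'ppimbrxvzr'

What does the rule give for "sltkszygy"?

jckbjqpxp

Each output is the input with this applied: shift every letter 9 places backward in the alphabet (wrapping around).
So "sltkszygy" becomes "jckbjqpxp".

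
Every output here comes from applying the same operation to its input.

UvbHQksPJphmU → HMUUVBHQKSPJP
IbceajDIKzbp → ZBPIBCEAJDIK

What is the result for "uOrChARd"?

ARDUORCH

Each output is the input with this applied: move the last 3 characters to the front (rotate right by 3), then convert every letter to uppercase.
Working it through for "uOrChARd": intermediate "ARduOrCh", final "ARDUORCH".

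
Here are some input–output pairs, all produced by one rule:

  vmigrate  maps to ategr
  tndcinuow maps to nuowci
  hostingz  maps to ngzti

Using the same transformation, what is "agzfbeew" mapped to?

What's happening: delete the first 3 characters, then move the first 2 characters to the end (rotate left by 2).
Applying both steps to "agzfbeew": "fbeew", then "eewfb".

eewfb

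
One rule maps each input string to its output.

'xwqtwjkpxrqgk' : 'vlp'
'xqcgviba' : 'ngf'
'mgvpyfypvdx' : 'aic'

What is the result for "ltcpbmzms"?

erx

The rule is to shift every letter 5 places forward in the alphabet (wrapping around), then keep only the last 3 characters.
"ltcpbmzms" → "qyhugrerx" → "erx".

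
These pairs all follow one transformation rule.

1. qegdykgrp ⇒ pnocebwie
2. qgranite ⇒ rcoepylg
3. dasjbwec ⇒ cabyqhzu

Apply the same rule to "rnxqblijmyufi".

dgplvozjghkws

Each output is the input with this applied: shift every letter 2 places backward in the alphabet (wrapping around), then move the last 2 characters to the front (rotate right by 2).
"rnxqblijmyufi" → "plvozjghkwsdg" → "dgplvozjghkws".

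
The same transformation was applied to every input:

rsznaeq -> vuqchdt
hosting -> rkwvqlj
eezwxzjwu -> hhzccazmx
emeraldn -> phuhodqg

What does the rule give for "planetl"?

osqdwho

Each output is the input with this applied: shift every letter 3 places forward in the alphabet (wrapping around), then swap each adjacent pair of characters (1↔2, 3↔4, ...).
On "planetl": the first step gives "sodqhwo", and the second then gives "osqdwho".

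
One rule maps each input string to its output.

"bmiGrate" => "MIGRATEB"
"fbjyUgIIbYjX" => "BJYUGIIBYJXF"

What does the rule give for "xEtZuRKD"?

What's happening: move the first character to the end, then convert every letter to uppercase.
"xEtZuRKD" → "EtZuRKDx" → "ETZURKDX".
(Check on "bmiGrate": → "miGrateb" → "MIGRATEB" ✓)

ETZURKDX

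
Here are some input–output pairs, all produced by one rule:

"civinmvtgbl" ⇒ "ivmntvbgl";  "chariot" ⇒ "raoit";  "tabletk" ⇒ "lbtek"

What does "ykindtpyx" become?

The rule is to delete the first 2 characters, then swap each adjacent pair of characters (1↔2, 3↔4, ...).
"ykindtpyx" → "indtpyx" → "nitdypx".

nitdypx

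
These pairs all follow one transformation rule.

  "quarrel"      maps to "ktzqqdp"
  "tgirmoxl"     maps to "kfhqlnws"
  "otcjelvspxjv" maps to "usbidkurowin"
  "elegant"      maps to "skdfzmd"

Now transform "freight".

sqdhfge

The pattern: swap the first and last characters, then shift every letter 1 place backward in the alphabet (wrapping around).
"freight" → "treighf" → "sqdhfge".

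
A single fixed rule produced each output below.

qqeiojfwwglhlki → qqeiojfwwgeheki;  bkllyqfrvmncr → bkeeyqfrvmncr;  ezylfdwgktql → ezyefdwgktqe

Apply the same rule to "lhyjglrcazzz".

The rule is to replace every "l" with "e".
Applying that to "lhyjglrcazzz" gives "ehyjgercazzz".

ehyjgercazzz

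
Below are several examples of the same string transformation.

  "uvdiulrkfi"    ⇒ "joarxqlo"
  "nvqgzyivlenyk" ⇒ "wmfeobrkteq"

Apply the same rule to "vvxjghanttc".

dpmngtzzi

Each output is the input with this applied: delete the first 2 characters, then shift every letter 6 places forward in the alphabet (wrapping around).
Applying both steps to "vvxjghanttc": "xjghanttc", then "dpmngtzzi".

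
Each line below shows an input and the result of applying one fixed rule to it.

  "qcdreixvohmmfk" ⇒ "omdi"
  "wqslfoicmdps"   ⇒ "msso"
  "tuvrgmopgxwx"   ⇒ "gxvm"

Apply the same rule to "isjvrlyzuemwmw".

The transformation: keep one character in every 3, starting at position 3 (positions 3rd, 6th, 9th, ...), then move the last 2 characters to the front (rotate right by 2).
For "isjvrlyzuemwmw", step one produces "jluw"; step two turns that into "uwjl".

uwjl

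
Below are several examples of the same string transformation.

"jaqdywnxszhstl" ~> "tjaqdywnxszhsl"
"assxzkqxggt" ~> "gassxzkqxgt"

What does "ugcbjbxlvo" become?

The rule is to move the last character to the front, then swap the first and last characters.
"ugcbjbxlvo" → "ougcbjbxlv" → "vugcbjbxlo".
(Check on "assxzkqxggt": → "tassxzkqxgg" → "gassxzkqxgt" ✓)

vugcbjbxlo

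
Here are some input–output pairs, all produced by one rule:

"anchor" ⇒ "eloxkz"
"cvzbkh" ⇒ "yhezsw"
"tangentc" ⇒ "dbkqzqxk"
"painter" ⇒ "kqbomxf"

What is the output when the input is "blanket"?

The rule is to shift every letter 3 places backward in the alphabet (wrapping around), then move the first 3 characters to the end (rotate left by 3).
For "blanket", step one produces "yixkhbq"; step two turns that into "khbqyix".

khbqyix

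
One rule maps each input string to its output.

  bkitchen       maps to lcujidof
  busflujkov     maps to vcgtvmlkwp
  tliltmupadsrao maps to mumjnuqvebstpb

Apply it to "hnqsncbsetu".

oitrdotcufv

The transformation: shift every letter 1 place forward in the alphabet (wrapping around), then swap each adjacent pair of characters (1↔2, 3↔4, ...).
So "hnqsncbsetu" becomes "oitrdotcufv".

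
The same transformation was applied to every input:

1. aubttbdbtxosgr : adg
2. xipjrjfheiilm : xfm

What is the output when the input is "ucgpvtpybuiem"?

What's happening: keep one character in every 3, starting at position 1 (positions 1st, 4th, 7th, ...), then keep every other character starting from the first (positions 1st, 3rd, 5th, ...).
On "ucgpvtpybuiem": the first step gives "uppum", and the second then gives "upm".

upm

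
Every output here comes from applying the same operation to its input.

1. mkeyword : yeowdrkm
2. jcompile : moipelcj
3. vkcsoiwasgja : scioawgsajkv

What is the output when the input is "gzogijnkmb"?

gojiknbmzg

Looking at the pairs, the operation is to move the first 2 characters to the end (rotate left by 2), then swap each adjacent pair of characters (1↔2, 3↔4, ...).
Working it through for "gzogijnkmb": intermediate "ogijnkmbgz", final "gojiknbmzg".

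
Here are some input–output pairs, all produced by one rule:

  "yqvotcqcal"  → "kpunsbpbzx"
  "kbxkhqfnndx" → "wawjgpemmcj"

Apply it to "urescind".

What's happening: swap the first and last characters, then shift every letter 1 place backward in the alphabet (wrapping around).
"urescind" → "drescinu" → "cqdrbhmt".

cqdrbhmt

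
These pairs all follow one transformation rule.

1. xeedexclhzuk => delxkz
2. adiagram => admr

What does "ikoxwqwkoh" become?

xkkqh

In each case the input is transformed by: keep every other character starting from the second (positions 2nd, 4th, 6th, ...), then swap each adjacent pair of characters (1↔2, 3↔4, ...).
Doing the same to "ikoxwqwkoh": "xkkqh".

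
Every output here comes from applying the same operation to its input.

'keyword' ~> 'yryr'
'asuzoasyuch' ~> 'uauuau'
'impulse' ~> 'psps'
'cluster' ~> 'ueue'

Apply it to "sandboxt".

Looking at the pairs, the operation is to keep one character in every 3, starting at position 3 (positions 3rd, 6th, 9th, ...), then write the whole string twice.
"sandboxt" → "no" → "nono".
(Check on "impulse": → "ps" → "psps" ✓)

nono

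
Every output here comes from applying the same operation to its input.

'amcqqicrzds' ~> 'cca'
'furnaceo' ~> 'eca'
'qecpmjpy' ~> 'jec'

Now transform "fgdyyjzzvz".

The transformation: sort the characters into reverse alphabetical order, then keep only the last 3 characters.
On "fgdyyjzzvz": the first step gives "zzzyyvjgfd", and the second then gives "gfd".
(Check on "qecpmjpy": → "yqppmjec" → "jec" ✓)

gfd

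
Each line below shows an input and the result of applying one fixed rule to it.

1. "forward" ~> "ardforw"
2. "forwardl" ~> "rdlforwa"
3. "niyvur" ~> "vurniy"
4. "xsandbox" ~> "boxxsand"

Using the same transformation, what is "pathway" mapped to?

waypath

What's happening: move the last 3 characters to the front (rotate right by 3).
So "pathway" becomes "waypath".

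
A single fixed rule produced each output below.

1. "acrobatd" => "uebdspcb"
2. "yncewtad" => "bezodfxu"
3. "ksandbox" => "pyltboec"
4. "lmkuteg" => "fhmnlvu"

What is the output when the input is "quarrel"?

What's happening: move the last 2 characters to the front (rotate right by 2), then shift every letter 1 place forward in the alphabet (wrapping around).
Starting from "quarrel": after the first operation, "elquarr"; after the second, "fmrvbss".
(Check on "ksandbox": → "oxksandb" → "pyltboec" ✓)

fmrvbss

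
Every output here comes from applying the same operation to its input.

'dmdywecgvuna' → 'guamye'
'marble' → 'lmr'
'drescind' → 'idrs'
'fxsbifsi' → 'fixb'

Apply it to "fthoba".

The transformation: swap the front and back halves of the string, then keep every other character starting from the second (positions 2nd, 4th, 6th, ...).
Starting from "fthoba": after the first operation, "obafth"; after the second, "bfh".

bfh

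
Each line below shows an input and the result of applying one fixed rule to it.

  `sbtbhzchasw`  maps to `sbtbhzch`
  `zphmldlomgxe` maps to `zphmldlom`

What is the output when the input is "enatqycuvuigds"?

In each case the input is transformed by: delete the last 3 characters.
So "enatqycuvuigds" becomes "enatqycuvui".

enatqycuvui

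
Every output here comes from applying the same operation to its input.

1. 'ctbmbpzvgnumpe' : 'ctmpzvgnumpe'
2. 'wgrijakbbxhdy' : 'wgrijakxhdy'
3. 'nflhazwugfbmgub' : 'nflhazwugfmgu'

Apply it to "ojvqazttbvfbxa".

The rule is to remove every "b".
So "ojvqazttbvfbxa" becomes "ojvqazttvfxa".

ojvqazttvfxa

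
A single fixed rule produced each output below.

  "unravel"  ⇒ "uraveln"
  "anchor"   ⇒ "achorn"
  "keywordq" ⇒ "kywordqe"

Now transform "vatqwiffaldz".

vtqwiffaldza

What's happening: move the first character to the end, then swap the first and last characters.
"vatqwiffaldz" → "atqwiffaldzv" → "vtqwiffaldza".
(Check on "keywordq": → "eywordqk" → "kywordqe" ✓)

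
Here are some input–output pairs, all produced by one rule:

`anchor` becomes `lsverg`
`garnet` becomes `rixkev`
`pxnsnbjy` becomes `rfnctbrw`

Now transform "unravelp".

The pattern: shift every letter 4 places forward in the alphabet (wrapping around), then swap the front and back halves of the string.
"unravelp" → "ziptyrve".

ziptyrve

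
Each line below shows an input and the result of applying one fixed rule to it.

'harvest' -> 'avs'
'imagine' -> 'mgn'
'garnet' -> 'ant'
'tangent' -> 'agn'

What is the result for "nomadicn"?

In each case the input is transformed by: keep every other character starting from the second (positions 2nd, 4th, 6th, ...).
For "nomadicn" the result is "oain".

oain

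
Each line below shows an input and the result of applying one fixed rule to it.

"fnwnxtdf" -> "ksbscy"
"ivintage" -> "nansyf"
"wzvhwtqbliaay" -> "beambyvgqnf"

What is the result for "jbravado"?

The pattern: delete the last 2 characters, then shift every letter 5 places forward in the alphabet (wrapping around).
"jbravado" → "jbrava" → "ogwfaf".

ogwfaf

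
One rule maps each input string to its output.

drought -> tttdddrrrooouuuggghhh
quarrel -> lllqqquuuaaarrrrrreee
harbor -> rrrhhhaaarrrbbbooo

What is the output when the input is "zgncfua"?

aaazzzgggnnncccfffuuu

The rule is to move the last character to the front, then repeat every character 3 times.
On "zgncfua": the first step gives "azgncfu", and the second then gives "aaazzzgggnnncccfffuuu".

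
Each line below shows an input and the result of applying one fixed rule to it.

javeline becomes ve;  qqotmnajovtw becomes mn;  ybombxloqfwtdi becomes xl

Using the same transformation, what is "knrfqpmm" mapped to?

rf

Rule — swap the front and back halves of the string, then keep only the last 2 characters.
For "knrfqpmm", step one produces "qpmmknrf"; step two turns that into "rf".
(Check on "javeline": → "linejave" → "ve" ✓)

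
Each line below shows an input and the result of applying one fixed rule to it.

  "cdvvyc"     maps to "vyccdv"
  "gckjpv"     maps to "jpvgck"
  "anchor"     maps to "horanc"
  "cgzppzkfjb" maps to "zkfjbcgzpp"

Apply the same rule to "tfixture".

turetfix

Rule — swap the front and back halves of the string.
Applying that to "tfixture" gives "turetfix".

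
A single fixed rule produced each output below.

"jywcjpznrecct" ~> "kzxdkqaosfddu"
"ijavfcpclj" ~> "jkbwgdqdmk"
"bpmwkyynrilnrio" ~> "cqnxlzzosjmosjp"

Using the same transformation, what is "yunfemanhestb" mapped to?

What's happening: shift every letter 1 place forward in the alphabet (wrapping around).
So "yunfemanhestb" becomes "zvogfnboiftuc".

zvogfnboiftuc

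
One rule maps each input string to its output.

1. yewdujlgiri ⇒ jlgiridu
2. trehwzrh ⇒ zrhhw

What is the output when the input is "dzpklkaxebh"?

kaxebhkl

In each case the input is transformed by: delete the first 3 characters, then move the first 2 characters to the end (rotate left by 2).
For "dzpklkaxebh", step one produces "klkaxebh"; step two turns that into "kaxebhkl".
(Check on "yewdujlgiri": → "dujlgiri" → "jlgiridu" ✓)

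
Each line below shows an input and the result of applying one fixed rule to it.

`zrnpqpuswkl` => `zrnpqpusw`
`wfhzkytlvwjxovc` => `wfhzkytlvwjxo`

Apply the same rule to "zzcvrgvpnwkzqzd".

In each case the input is transformed by: delete the last 2 characters.
Applying that to "zzcvrgvpnwkzqzd" gives "zzcvrgvpnwkzq".

zzcvrgvpnwkzq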